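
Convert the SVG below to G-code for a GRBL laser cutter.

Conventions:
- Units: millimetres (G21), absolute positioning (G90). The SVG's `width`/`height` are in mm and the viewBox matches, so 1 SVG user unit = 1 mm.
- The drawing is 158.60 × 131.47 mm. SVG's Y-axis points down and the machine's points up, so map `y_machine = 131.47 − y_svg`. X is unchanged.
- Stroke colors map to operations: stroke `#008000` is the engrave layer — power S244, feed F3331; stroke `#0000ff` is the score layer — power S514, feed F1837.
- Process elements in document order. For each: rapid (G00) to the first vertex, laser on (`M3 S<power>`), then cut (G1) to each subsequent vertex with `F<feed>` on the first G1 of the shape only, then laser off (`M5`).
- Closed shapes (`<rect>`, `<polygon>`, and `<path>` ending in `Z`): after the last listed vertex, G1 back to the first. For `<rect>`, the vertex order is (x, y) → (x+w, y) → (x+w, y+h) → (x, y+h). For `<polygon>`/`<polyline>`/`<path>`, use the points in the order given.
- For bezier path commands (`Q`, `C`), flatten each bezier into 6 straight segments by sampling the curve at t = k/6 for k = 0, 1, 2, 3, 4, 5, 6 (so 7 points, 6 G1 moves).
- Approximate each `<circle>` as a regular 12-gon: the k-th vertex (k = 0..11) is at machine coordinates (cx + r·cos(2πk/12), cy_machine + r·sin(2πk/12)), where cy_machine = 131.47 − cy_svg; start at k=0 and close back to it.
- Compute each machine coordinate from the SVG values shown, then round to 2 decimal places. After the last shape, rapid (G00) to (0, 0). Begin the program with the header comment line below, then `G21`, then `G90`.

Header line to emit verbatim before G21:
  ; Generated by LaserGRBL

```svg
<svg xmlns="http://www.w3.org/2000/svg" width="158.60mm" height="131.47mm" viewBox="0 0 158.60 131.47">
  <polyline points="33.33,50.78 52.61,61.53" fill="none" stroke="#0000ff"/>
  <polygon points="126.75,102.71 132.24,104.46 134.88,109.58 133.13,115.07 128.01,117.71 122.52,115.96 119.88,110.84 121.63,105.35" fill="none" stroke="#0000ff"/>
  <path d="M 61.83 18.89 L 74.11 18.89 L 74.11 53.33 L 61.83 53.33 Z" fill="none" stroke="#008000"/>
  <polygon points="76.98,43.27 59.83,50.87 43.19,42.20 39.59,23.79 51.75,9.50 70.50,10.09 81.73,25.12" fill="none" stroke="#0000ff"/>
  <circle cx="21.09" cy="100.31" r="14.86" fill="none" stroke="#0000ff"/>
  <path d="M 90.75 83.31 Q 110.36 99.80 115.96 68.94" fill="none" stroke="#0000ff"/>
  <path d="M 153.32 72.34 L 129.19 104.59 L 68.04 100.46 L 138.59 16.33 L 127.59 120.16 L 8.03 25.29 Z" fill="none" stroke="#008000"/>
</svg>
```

Since the viewBox matches the mm dimensions, user units are millimetres directly. The only transform is the Y-flip y_m = 131.47 − y_svg.

Shape 1 is a line segment drawn with `<polyline>`. Its stroke #0000ff means score at S514, F1837. After flipping Y the toolpath is (33.33,80.69) → (52.61,69.94).

Shape 2 is a regular polygon drawn with `<polygon>`. Its stroke #0000ff means score at S514, F1837. After flipping Y the toolpath is (126.75,28.76) → (132.24,27.01) → (134.88,21.89) → (133.13,16.40) → (128.01,13.76) → (122.52,15.51) → (119.88,20.63) → (121.63,26.12) → (126.75,28.76), returning to the start.

Shape 3 is a rectangle drawn with `<path>`. Its stroke #008000 means engrave at S244, F3331. After flipping Y the toolpath is (61.83,112.58) → (74.11,112.58) → (74.11,78.14) → (61.83,78.14) → (61.83,112.58), returning to the start.

Shape 4 is a regular polygon drawn with `<polygon>`. Its stroke #0000ff means score at S514, F1837. After flipping Y the toolpath is (76.98,88.20) → (59.83,80.60) → (43.19,89.27) → (39.59,107.68) → (51.75,121.97) → (70.50,121.38) → (81.73,106.35) → (76.98,88.20), returning to the start.

Shape 5 is a circle drawn with `<circle>`. Its stroke #0000ff means score at S514, F1837. After flipping Y the toolpath is (35.95,31.16) → (33.96,38.59) → (28.52,44.03) → (21.09,46.02) → (13.66,44.03) → (8.22,38.59) → (6.23,31.16) → (8.22,23.73) → (13.66,18.29) → (21.09,16.30) → (28.52,18.29) → (33.96,23.73) → (35.95,31.16), returning to the start.

Shape 6 is a quadratic bezier drawn with `<path>`. Its stroke #0000ff means score at S514, F1837. After flipping Y the toolpath is (90.75,48.16) → (96.90,43.98) → (102.27,42.43) → (106.86,43.51) → (110.67,47.22) → (113.70,53.56) → (115.96,62.53).

Shape 7 is a closed polygon drawn with `<path>`. Its stroke #008000 means engrave at S244, F3331. After flipping Y the toolpath is (153.32,59.13) → (129.19,26.88) → (68.04,31.01) → (138.59,115.14) → (127.59,11.31) → (8.03,106.18) → (153.32,59.13), returning to the start.

; Generated by LaserGRBL
G21
G90
G00 X33.33 Y80.69
M3 S514
G1 X52.61 Y69.94 F1837
M5
G00 X126.75 Y28.76
M3 S514
G1 X132.24 Y27.01 F1837
G1 X134.88 Y21.89
G1 X133.13 Y16.40
G1 X128.01 Y13.76
G1 X122.52 Y15.51
G1 X119.88 Y20.63
G1 X121.63 Y26.12
G1 X126.75 Y28.76
M5
G00 X61.83 Y112.58
M3 S244
G1 X74.11 Y112.58 F3331
G1 X74.11 Y78.14
G1 X61.83 Y78.14
G1 X61.83 Y112.58
M5
G00 X76.98 Y88.20
M3 S514
G1 X59.83 Y80.60 F1837
G1 X43.19 Y89.27
G1 X39.59 Y107.68
G1 X51.75 Y121.97
G1 X70.50 Y121.38
G1 X81.73 Y106.35
G1 X76.98 Y88.20
M5
G00 X35.95 Y31.16
M3 S514
G1 X33.96 Y38.59 F1837
G1 X28.52 Y44.03
G1 X21.09 Y46.02
G1 X13.66 Y44.03
G1 X8.22 Y38.59
G1 X6.23 Y31.16
G1 X8.22 Y23.73
G1 X13.66 Y18.29
G1 X21.09 Y16.30
G1 X28.52 Y18.29
G1 X33.96 Y23.73
G1 X35.95 Y31.16
M5
G00 X90.75 Y48.16
M3 S514
G1 X96.90 Y43.98 F1837
G1 X102.27 Y42.43
G1 X106.86 Y43.51
G1 X110.67 Y47.22
G1 X113.70 Y53.56
G1 X115.96 Y62.53
M5
G00 X153.32 Y59.13
M3 S244
G1 X129.19 Y26.88 F3331
G1 X68.04 Y31.01
G1 X138.59 Y115.14
G1 X127.59 Y11.31
G1 X8.03 Y106.18
G1 X153.32 Y59.13
M5
G00 X0.00 Y0.00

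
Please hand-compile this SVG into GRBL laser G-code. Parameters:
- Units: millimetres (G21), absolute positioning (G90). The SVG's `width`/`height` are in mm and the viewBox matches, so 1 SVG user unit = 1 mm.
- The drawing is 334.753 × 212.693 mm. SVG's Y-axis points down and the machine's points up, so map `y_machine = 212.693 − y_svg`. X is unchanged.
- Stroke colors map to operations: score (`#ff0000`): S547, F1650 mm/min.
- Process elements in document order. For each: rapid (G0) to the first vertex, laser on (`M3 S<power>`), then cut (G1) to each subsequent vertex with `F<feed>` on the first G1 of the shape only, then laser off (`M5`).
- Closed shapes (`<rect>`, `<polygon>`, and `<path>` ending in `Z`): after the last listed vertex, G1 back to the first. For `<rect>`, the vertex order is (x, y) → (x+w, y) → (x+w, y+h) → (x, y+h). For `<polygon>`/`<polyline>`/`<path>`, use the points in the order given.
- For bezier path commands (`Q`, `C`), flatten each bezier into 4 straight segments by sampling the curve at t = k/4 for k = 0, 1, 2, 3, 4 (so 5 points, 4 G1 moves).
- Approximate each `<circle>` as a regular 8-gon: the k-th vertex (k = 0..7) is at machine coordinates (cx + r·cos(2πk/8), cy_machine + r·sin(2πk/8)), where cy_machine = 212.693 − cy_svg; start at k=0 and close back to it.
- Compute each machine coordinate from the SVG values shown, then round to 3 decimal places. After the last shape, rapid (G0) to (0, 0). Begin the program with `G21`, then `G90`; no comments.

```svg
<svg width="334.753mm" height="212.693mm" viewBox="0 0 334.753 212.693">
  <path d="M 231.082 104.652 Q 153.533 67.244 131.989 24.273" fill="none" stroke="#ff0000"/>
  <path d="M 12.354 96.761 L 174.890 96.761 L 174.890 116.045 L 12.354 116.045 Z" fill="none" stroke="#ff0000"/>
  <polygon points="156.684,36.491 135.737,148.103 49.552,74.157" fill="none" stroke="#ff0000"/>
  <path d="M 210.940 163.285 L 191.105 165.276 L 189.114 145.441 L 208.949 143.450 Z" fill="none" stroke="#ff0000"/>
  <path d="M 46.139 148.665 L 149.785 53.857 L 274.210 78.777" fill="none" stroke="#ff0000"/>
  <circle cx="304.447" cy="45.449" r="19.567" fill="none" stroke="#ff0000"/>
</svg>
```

G21
G90
G0 X231.082 Y108.041
M3 S547
G1 X195.808 Y127.093 F1650
G1 X167.534 Y146.840
G1 X146.261 Y167.282
G1 X131.989 Y188.420
M5
G0 X12.354 Y115.932
M3 S547
G1 X174.890 Y115.932 F1650
G1 X174.890 Y96.648
G1 X12.354 Y96.648
G1 X12.354 Y115.932
M5
G0 X156.684 Y176.202
M3 S547
G1 X135.737 Y64.590 F1650
G1 X49.552 Y138.536
G1 X156.684 Y176.202
M5
G0 X210.940 Y49.408
M3 S547
G1 X191.105 Y47.417 F1650
G1 X189.114 Y67.252
G1 X208.949 Y69.243
G1 X210.940 Y49.408
M5
G0 X46.139 Y64.028
M3 S547
G1 X149.785 Y158.836 F1650
G1 X274.210 Y133.916
M5
G0 X324.014 Y167.244
M3 S547
G1 X318.283 Y181.080 F1650
G1 X304.447 Y186.811
G1 X290.611 Y181.080
G1 X284.880 Y167.244
G1 X290.611 Y153.408
G1 X304.447 Y147.677
G1 X318.283 Y153.408
G1 X324.014 Y167.244
M5
G0 X0.000 Y0.000

1 u = 1 mm; y_m = 212.693 − y.

[1] `<path>` quadratic bezier, #ff0000→score S547 F1650: (231.082,108.041) → (195.808,127.093) → (167.534,146.840) → (146.261,167.282) → (131.989,188.420)

[2] `<path>` rectangle, #ff0000→score S547 F1650: (12.354,115.932) → (174.890,115.932) → (174.890,96.648) → (12.354,96.648) → (12.354,115.932) (closed)

[3] `<polygon>` regular polygon, #ff0000→score S547 F1650: (156.684,176.202) → (135.737,64.590) → (49.552,138.536) → (156.684,176.202) (closed)

[4] `<path>` regular polygon, #ff0000→score S547 F1650: (210.940,49.408) → (191.105,47.417) → (189.114,67.252) → (208.949,69.243) → (210.940,49.408) (closed)

[5] `<path>` open polyline, #ff0000→score S547 F1650: (46.139,64.028) → (149.785,158.836) → (274.210,133.916)

[6] `<circle>` circle, #ff0000→score S547 F1650: (324.014,167.244) → (318.283,181.080) → (304.447,186.811) → (290.611,181.080) → (284.880,167.244) → (290.611,153.408) → (304.447,147.677) → (318.283,153.408) → (324.014,167.244) (closed)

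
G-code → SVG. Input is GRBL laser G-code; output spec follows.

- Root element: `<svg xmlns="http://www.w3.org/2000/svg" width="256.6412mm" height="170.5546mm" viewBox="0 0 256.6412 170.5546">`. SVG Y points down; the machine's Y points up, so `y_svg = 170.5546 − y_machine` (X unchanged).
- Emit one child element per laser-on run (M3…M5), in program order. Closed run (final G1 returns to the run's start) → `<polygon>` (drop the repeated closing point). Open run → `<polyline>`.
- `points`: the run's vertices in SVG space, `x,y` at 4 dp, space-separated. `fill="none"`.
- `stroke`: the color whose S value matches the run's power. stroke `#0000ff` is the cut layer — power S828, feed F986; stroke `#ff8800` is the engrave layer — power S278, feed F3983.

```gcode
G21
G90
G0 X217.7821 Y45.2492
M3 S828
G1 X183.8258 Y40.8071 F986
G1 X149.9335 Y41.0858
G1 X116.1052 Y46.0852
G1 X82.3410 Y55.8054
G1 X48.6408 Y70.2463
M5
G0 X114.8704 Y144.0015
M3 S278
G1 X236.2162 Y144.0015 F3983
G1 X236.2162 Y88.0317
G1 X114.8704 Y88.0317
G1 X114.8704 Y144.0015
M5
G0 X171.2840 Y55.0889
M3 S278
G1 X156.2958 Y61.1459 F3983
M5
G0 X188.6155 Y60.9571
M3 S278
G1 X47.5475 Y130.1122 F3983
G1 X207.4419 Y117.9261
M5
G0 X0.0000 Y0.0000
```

y_svg = 170.5546 − y_m.

[1] S828→`#0000ff` (cut); open run; points: 217.7821,125.3054 183.8258,129.7475 149.9335,129.4688 116.1052,124.4694 82.3410,114.7492 48.6408,100.3083

[2] S278→`#ff8800` (engrave); closed run; points: 114.8704,26.5531 236.2162,26.5531 236.2162,82.5229 114.8704,82.5229

[3] S278→`#ff8800` (engrave); open run; points: 171.2840,115.4657 156.2958,109.4087

[4] S278→`#ff8800` (engrave); open run; points: 188.6155,109.5975 47.5475,40.4424 207.4419,52.6285

<svg xmlns="http://www.w3.org/2000/svg" width="256.6412mm" height="170.5546mm" viewBox="0 0 256.6412 170.5546">
  <polyline points="217.7821,125.3054 183.8258,129.7475 149.9335,129.4688 116.1052,124.4694 82.3410,114.7492 48.6408,100.3083" fill="none" stroke="#0000ff"/>
  <polygon points="114.8704,26.5531 236.2162,26.5531 236.2162,82.5229 114.8704,82.5229" fill="none" stroke="#ff8800"/>
  <polyline points="171.2840,115.4657 156.2958,109.4087" fill="none" stroke="#ff8800"/>
  <polyline points="188.6155,109.5975 47.5475,40.4424 207.4419,52.6285" fill="none" stroke="#ff8800"/>
</svg>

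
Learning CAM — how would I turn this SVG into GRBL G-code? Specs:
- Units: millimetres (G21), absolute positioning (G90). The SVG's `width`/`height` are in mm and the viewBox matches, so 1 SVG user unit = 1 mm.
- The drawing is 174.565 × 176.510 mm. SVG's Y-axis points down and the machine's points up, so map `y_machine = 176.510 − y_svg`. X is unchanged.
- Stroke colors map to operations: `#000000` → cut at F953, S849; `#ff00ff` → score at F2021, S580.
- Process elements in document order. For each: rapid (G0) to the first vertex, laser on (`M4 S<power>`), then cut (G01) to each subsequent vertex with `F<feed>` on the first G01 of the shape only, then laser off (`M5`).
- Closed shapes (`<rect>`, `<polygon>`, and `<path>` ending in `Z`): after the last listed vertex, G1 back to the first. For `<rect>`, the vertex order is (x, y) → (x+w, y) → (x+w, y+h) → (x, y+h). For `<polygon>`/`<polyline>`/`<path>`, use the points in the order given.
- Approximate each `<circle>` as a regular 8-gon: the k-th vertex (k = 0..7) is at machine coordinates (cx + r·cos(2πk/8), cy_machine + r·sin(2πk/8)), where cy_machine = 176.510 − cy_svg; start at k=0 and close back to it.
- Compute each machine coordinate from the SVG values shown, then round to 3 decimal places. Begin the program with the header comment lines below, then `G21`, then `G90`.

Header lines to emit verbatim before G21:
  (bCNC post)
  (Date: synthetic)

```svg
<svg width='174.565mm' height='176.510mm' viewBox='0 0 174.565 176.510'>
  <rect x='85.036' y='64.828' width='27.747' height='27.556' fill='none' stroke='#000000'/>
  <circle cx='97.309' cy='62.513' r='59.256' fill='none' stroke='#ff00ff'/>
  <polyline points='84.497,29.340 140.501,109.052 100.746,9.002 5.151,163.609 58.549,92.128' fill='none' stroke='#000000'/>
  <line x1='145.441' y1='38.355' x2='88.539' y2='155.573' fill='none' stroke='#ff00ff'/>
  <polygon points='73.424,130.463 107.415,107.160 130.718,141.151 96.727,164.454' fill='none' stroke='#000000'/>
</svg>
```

(bCNC post)
(Date: synthetic)
G21
G90
G0 X85.036 Y111.682
M4 S849
G01 X112.783 Y111.682 F953
G01 X112.783 Y84.126
G01 X85.036 Y84.126
G01 X85.036 Y111.682
M5
G0 X156.565 Y113.997
M4 S580
G01 X139.209 Y155.897 F2021
G01 X97.309 Y173.253
G01 X55.409 Y155.897
G01 X38.053 Y113.997
G01 X55.409 Y72.097
G01 X97.309 Y54.741
G01 X139.209 Y72.097
G01 X156.565 Y113.997
M5
G0 X84.497 Y147.170
M4 S849
G01 X140.501 Y67.458 F953
G01 X100.746 Y167.508
G01 X5.151 Y12.901
G01 X58.549 Y84.382
M5
G0 X145.441 Y138.155
M4 S580
G01 X88.539 Y20.937 F2021
M5
G0 X73.424 Y46.047
M4 S849
G01 X107.415 Y69.350 F953
G01 X130.718 Y35.359
G01 X96.727 Y12.056
G01 X73.424 Y46.047
M5

viewBox `0 0 174.565 176.510` with mm width/height → 1 unit = 1 mm. Flip: y_m = 176.510 − y_svg.

**Shape 1** — `<rect>` rectangle, stroke `#000000` → cut (S849, F953). Machine vertices: (85.036,111.682) → (112.783,111.682) → (112.783,84.126) → (85.036,84.126) → (85.036,111.682). Closed: final G1 returns to the first vertex.

**Shape 2** — `<circle>` circle, stroke `#ff00ff` → score (S580, F2021). Machine vertices: (156.565,113.997) → (139.209,155.897) → (97.309,173.253) → (55.409,155.897) → (38.053,113.997) → (55.409,72.097) → (97.309,54.741) → (139.209,72.097) → (156.565,113.997). Closed: final G1 returns to the first vertex.

**Shape 3** — `<polyline>` open polyline, stroke `#000000` → cut (S849, F953). Machine vertices: (84.497,147.170) → (140.501,67.458) → (100.746,167.508) → (5.151,12.901) → (58.549,84.382). Open path.

**Shape 4** — `<line>` line segment, stroke `#ff00ff` → score (S580, F2021). Machine vertices: (145.441,138.155) → (88.539,20.937). Open path.

**Shape 5** — `<polygon>` regular polygon, stroke `#000000` → cut (S849, F953). Machine vertices: (73.424,46.047) → (107.415,69.350) → (130.718,35.359) → (96.727,12.056) → (73.424,46.047). Closed: final G1 returns to the first vertex.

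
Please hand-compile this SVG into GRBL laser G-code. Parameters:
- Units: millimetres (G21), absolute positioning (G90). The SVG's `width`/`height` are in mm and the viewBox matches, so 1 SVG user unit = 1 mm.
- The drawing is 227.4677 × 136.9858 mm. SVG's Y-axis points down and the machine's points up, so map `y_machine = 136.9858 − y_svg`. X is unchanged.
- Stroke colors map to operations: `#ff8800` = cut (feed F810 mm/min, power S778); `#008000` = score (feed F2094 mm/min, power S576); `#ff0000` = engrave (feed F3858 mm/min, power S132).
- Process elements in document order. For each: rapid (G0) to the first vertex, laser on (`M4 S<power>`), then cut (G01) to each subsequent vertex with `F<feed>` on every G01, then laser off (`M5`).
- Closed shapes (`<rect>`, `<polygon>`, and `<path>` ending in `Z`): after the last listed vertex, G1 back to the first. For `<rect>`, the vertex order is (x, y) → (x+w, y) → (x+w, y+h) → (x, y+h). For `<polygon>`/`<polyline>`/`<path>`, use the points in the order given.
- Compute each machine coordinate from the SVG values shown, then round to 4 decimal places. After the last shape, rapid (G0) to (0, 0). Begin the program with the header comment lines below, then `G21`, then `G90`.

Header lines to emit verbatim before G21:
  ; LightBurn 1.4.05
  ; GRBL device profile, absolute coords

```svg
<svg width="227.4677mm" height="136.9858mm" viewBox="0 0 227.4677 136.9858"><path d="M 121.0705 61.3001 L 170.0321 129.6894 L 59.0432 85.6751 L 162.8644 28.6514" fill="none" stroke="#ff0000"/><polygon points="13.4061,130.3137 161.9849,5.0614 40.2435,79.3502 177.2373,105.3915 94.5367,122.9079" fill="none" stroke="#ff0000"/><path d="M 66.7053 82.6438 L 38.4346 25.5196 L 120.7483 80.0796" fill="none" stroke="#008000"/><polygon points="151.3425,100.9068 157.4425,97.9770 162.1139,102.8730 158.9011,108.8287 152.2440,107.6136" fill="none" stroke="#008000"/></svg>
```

; LightBurn 1.4.05
; GRBL device profile, absolute coords
G21
G90
G0 X121.0705 Y75.6857
M4 S132
G01 X170.0321 Y7.2964 F3858
G01 X59.0432 Y51.3107 F3858
G01 X162.8644 Y108.3344 F3858
M5
G0 X13.4061 Y6.6721
M4 S132
G01 X161.9849 Y131.9244 F3858
G01 X40.2435 Y57.6356 F3858
G01 X177.2373 Y31.5943 F3858
G01 X94.5367 Y14.0779 F3858
G01 X13.4061 Y6.6721 F3858
M5
G0 X66.7053 Y54.3420
M4 S576
G01 X38.4346 Y111.4662 F2094
G01 X120.7483 Y56.9062 F2094
M5
G0 X151.3425 Y36.0790
M4 S576
G01 X157.4425 Y39.0088 F2094
G01 X162.1139 Y34.1128 F2094
G01 X158.9011 Y28.1571 F2094
G01 X152.2440 Y29.3722 F2094
G01 X151.3425 Y36.0790 F2094
M5
G0 X0.0000 Y0.0000

viewBox `0 0 227.4677 136.9858` with mm width/height → 1 unit = 1 mm. Flip: y_m = 136.9858 − y_svg.

**Shape 1** — `<path>` open polyline, stroke `#ff0000` → engrave (S132, F3858). Machine vertices: (121.0705,75.6857) → (170.0321,7.2964) → (59.0432,51.3107) → (162.8644,108.3344). Open path.

**Shape 2** — `<polygon>` closed polygon, stroke `#ff0000` → engrave (S132, F3858). Machine vertices: (13.4061,6.6721) → (161.9849,131.9244) → (40.2435,57.6356) → (177.2373,31.5943) → (94.5367,14.0779) → (13.4061,6.6721). Closed: final G1 returns to the first vertex.

**Shape 3** — `<path>` open polyline, stroke `#008000` → score (S576, F2094). Machine vertices: (66.7053,54.3420) → (38.4346,111.4662) → (120.7483,56.9062). Open path.

**Shape 4** — `<polygon>` regular polygon, stroke `#008000` → score (S576, F2094). Machine vertices: (151.3425,36.0790) → (157.4425,39.0088) → (162.1139,34.1128) → (158.9011,28.1571) → (152.2440,29.3722) → (151.3425,36.0790). Closed: final G1 returns to the first vertex.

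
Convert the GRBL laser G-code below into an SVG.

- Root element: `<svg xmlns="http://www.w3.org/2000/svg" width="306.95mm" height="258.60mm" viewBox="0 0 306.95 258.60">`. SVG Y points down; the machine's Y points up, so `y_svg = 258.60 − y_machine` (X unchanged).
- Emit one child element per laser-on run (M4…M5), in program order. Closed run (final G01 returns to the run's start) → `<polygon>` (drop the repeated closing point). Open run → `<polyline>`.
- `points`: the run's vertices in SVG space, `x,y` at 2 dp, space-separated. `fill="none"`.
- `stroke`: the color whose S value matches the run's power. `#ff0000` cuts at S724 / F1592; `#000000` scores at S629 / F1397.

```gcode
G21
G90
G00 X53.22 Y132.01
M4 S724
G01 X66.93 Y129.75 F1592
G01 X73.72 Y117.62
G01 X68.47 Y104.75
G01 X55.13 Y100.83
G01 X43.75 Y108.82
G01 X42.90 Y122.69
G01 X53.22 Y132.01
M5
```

Machine Y-up, SVG Y-down with viewBox height 258.60, so y_svg = 258.60 − y_machine; X carries over. Every run uses S724, so all elements get stroke `#ff0000` (cut).

Run 1: The run returns to its start, so emit a `<polygon>` with points (Y-flipped): 53.22,126.59 66.93,128.85 73.72,140.98 68.47,153.85 55.13,157.77 43.75,149.78 42.90,135.91.

<svg xmlns="http://www.w3.org/2000/svg" width="306.95mm" height="258.60mm" viewBox="0 0 306.95 258.60">
  <polygon points="53.22,126.59 66.93,128.85 73.72,140.98 68.47,153.85 55.13,157.77 43.75,149.78 42.90,135.91" fill="none" stroke="#ff0000"/>
</svg>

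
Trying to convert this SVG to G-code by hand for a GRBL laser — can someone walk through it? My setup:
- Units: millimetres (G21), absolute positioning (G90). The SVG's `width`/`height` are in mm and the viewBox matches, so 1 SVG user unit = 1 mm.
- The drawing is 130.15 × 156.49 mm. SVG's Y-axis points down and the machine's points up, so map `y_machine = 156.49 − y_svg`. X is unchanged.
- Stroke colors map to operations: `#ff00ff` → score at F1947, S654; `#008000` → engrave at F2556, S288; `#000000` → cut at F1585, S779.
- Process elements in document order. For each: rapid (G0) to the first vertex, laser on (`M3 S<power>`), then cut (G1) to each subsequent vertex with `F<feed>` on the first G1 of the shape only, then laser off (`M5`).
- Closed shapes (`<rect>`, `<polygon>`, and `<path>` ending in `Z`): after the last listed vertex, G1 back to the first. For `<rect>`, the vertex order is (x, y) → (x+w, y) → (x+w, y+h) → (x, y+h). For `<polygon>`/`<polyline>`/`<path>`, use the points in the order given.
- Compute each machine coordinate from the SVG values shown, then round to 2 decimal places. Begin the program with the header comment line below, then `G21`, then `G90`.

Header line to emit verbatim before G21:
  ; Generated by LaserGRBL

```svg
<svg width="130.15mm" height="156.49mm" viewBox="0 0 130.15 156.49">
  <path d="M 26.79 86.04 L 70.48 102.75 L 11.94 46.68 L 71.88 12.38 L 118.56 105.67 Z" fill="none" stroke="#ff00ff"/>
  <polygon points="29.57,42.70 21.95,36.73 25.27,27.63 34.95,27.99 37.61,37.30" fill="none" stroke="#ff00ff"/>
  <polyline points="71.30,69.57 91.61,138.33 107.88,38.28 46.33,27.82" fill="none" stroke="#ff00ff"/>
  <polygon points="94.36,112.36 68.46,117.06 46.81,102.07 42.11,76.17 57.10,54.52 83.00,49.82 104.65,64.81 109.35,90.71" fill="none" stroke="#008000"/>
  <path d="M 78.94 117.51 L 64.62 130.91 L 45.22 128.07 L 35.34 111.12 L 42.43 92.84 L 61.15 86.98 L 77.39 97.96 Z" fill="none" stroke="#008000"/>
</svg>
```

; Generated by LaserGRBL
G21
G90
G0 X26.79 Y70.45
M3 S654
G1 X70.48 Y53.74 F1947
G1 X11.94 Y109.81
G1 X71.88 Y144.11
G1 X118.56 Y50.82
G1 X26.79 Y70.45
M5
G0 X29.57 Y113.79
M3 S654
G1 X21.95 Y119.76 F1947
G1 X25.27 Y128.86
G1 X34.95 Y128.50
G1 X37.61 Y119.19
G1 X29.57 Y113.79
M5
G0 X71.30 Y86.92
M3 S654
G1 X91.61 Y18.16 F1947
G1 X107.88 Y118.21
G1 X46.33 Y128.67
M5
G0 X94.36 Y44.13
M3 S288
G1 X68.46 Y39.43 F2556
G1 X46.81 Y54.42
G1 X42.11 Y80.32
G1 X57.10 Y101.97
G1 X83.00 Y106.67
G1 X104.65 Y91.68
G1 X109.35 Y65.78
G1 X94.36 Y44.13
M5
G0 X78.94 Y38.98
M3 S288
G1 X64.62 Y25.58 F2556
G1 X45.22 Y28.42
G1 X35.34 Y45.37
G1 X42.43 Y63.65
G1 X61.15 Y69.51
G1 X77.39 Y58.53
G1 X78.94 Y38.98
M5

viewBox `0 0 130.15 156.49` with mm width/height → 1 unit = 1 mm. Flip: y_m = 156.49 − y_svg.

**Shape 1** — `<path>` closed polygon, stroke `#ff00ff` → score (S654, F1947). Machine vertices: (26.79,70.45) → (70.48,53.74) → (11.94,109.81) → (71.88,144.11) → (118.56,50.82) → (26.79,70.45). Closed: final G1 returns to the first vertex.

**Shape 2** — `<polygon>` regular polygon, stroke `#ff00ff` → score (S654, F1947). Machine vertices: (29.57,113.79) → (21.95,119.76) → (25.27,128.86) → (34.95,128.50) → (37.61,119.19) → (29.57,113.79). Closed: final G1 returns to the first vertex.

**Shape 3** — `<polyline>` open polyline, stroke `#ff00ff` → score (S654, F1947). Machine vertices: (71.30,86.92) → (91.61,18.16) → (107.88,118.21) → (46.33,128.67). Open path.

**Shape 4** — `<polygon>` regular polygon, stroke `#008000` → engrave (S288, F2556). Machine vertices: (94.36,44.13) → (68.46,39.43) → (46.81,54.42) → (42.11,80.32) → (57.10,101.97) → (83.00,106.67) → (104.65,91.68) → (109.35,65.78) → (94.36,44.13). Closed: final G1 returns to the first vertex.

**Shape 5** — `<path>` regular polygon, stroke `#008000` → engrave (S288, F2556). Machine vertices: (78.94,38.98) → (64.62,25.58) → (45.22,28.42) → (35.34,45.37) → (42.43,63.65) → (61.15,69.51) → (77.39,58.53) → (78.94,38.98). Closed: final G1 returns to the first vertex.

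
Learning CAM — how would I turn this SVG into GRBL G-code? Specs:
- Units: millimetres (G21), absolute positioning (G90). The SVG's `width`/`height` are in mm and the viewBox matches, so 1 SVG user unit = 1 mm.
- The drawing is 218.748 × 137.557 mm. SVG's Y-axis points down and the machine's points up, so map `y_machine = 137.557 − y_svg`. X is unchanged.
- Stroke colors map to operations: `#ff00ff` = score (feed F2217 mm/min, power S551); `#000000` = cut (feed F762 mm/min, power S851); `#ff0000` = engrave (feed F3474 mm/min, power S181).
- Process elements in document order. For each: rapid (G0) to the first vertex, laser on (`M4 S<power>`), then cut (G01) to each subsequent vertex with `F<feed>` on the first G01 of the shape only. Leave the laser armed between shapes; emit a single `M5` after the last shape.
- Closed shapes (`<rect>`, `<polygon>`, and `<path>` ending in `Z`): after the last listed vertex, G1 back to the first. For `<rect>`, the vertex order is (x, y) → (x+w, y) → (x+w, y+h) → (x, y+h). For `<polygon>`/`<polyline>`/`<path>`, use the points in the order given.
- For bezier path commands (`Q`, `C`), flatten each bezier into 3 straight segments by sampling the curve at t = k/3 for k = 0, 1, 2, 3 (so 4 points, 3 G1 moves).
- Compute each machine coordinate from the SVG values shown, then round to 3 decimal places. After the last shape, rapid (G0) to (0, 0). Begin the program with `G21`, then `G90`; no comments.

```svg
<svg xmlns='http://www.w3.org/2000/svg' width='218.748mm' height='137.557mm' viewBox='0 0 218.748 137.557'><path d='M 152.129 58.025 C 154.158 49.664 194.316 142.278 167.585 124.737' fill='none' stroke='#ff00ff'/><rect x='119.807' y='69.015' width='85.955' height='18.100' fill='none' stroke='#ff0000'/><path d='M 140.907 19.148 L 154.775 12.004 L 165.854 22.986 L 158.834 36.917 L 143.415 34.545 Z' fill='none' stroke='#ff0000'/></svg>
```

G21
G90
G0 X152.129 Y79.532
M4 S551
G01 X162.978 Y62.054 F2217
G01 X175.909 Y24.178
G01 X167.585 Y12.820
G0 X119.807 Y68.542
M4 S181
G01 X205.762 Y68.542 F3474
G01 X205.762 Y50.442
G01 X119.807 Y50.442
G01 X119.807 Y68.542
G0 X140.907 Y118.409
M4 S181
G01 X154.775 Y125.553 F3474
G01 X165.854 Y114.571
G01 X158.834 Y100.640
G01 X143.415 Y103.012
G01 X140.907 Y118.409
M5
G0 X0.000 Y0.000

1 u = 1 mm; y_m = 137.557 − y.

[1] `<path>` cubic bezier, #ff00ff→score S551 F2217: (152.129,79.532) → (162.978,62.054) → (175.909,24.178) → (167.585,12.820)

[2] `<rect>` rectangle, #ff0000→engrave S181 F3474: (119.807,68.542) → (205.762,68.542) → (205.762,50.442) → (119.807,50.442) → (119.807,68.542) (closed)

[3] `<path>` regular polygon, #ff0000→engrave S181 F3474: (140.907,118.409) → (154.775,125.553) → (165.854,114.571) → (158.834,100.640) → (143.415,103.012) → (140.907,118.409) (closed)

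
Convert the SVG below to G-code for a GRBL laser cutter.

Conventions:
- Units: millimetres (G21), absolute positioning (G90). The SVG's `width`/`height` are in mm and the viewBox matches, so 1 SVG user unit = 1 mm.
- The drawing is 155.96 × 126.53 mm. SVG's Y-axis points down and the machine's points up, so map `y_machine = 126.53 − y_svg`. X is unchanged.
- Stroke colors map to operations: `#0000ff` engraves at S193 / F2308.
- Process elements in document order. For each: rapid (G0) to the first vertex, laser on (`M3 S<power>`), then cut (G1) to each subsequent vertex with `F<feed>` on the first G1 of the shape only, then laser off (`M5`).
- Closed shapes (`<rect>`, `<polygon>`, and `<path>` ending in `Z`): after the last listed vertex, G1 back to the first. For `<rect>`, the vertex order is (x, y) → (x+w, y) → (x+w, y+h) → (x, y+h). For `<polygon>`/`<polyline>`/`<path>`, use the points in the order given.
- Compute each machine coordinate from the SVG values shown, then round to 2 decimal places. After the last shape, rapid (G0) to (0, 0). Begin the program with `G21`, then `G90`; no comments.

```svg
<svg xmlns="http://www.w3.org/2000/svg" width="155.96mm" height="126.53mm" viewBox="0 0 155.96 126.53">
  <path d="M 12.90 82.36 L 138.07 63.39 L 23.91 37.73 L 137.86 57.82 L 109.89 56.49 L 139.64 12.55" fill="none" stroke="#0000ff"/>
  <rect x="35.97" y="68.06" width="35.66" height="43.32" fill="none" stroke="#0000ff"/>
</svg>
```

1 u = 1 mm; y_m = 126.53 − y.

[1] `<path>` open polyline, #0000ff→engrave S193 F2308: (12.90,44.17) → (138.07,63.14) → (23.91,88.80) → (137.86,68.71) → (109.89,70.04) → (139.64,113.98)

[2] `<rect>` rectangle, #0000ff→engrave S193 F2308: (35.97,58.47) → (71.63,58.47) → (71.63,15.15) → (35.97,15.15) → (35.97,58.47) (closed)

G21
G90
G0 X12.90 Y44.17
M3 S193
G1 X138.07 Y63.14 F2308
G1 X23.91 Y88.80
G1 X137.86 Y68.71
G1 X109.89 Y70.04
G1 X139.64 Y113.98
M5
G0 X35.97 Y58.47
M3 S193
G1 X71.63 Y58.47 F2308
G1 X71.63 Y15.15
G1 X35.97 Y15.15
G1 X35.97 Y58.47
M5
G0 X0.00 Y0.00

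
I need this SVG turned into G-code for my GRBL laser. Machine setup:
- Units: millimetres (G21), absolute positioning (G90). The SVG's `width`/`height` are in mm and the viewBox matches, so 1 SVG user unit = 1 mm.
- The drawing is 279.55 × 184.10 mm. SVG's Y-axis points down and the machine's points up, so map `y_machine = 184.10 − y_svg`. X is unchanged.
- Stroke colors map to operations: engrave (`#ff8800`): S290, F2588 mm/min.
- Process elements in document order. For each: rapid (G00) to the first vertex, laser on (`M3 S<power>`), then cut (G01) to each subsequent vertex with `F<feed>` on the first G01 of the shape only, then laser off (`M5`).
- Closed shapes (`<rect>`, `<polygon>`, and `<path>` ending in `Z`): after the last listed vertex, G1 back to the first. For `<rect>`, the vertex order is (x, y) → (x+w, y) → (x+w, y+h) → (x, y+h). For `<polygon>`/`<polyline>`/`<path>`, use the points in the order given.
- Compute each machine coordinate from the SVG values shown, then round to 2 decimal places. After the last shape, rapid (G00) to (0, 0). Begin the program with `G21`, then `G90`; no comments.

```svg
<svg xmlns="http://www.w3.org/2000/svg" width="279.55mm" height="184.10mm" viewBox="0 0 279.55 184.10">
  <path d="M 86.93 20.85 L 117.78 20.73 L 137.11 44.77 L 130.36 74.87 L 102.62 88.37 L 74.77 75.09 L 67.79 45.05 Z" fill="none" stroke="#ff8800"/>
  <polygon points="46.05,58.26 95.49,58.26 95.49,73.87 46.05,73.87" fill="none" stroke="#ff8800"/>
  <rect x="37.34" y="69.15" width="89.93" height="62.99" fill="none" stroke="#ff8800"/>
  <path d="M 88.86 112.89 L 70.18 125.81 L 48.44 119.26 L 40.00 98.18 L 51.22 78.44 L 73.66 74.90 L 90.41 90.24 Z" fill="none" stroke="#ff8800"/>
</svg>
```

G21
G90
G00 X86.93 Y163.25
M3 S290
G01 X117.78 Y163.37 F2588
G01 X137.11 Y139.33
G01 X130.36 Y109.23
G01 X102.62 Y95.73
G01 X74.77 Y109.01
G01 X67.79 Y139.05
G01 X86.93 Y163.25
M5
G00 X46.05 Y125.84
M3 S290
G01 X95.49 Y125.84 F2588
G01 X95.49 Y110.23
G01 X46.05 Y110.23
G01 X46.05 Y125.84
M5
G00 X37.34 Y114.95
M3 S290
G01 X127.27 Y114.95 F2588
G01 X127.27 Y51.96
G01 X37.34 Y51.96
G01 X37.34 Y114.95
M5
G00 X88.86 Y71.21
M3 S290
G01 X70.18 Y58.29 F2588
G01 X48.44 Y64.84
G01 X40.00 Y85.92
G01 X51.22 Y105.66
G01 X73.66 Y109.20
G01 X90.41 Y93.86
G01 X88.86 Y71.21
M5
G00 X0.00 Y0.00

1 u = 1 mm; y_m = 184.10 − y.

[1] `<path>` regular polygon, #ff8800→engrave S290 F2588: (86.93,163.25) → (117.78,163.37) → (137.11,139.33) → (130.36,109.23) → (102.62,95.73) → (74.77,109.01) → (67.79,139.05) → (86.93,163.25) (closed)

[2] `<polygon>` rectangle, #ff8800→engrave S290 F2588: (46.05,125.84) → (95.49,125.84) → (95.49,110.23) → (46.05,110.23) → (46.05,125.84) (closed)

[3] `<rect>` rectangle, #ff8800→engrave S290 F2588: (37.34,114.95) → (127.27,114.95) → (127.27,51.96) → (37.34,51.96) → (37.34,114.95) (closed)

[4] `<path>` regular polygon, #ff8800→engrave S290 F2588: (88.86,71.21) → (70.18,58.29) → (48.44,64.84) → (40.00,85.92) → (51.22,105.66) → (73.66,109.20) → (90.41,93.86) → (88.86,71.21) (closed)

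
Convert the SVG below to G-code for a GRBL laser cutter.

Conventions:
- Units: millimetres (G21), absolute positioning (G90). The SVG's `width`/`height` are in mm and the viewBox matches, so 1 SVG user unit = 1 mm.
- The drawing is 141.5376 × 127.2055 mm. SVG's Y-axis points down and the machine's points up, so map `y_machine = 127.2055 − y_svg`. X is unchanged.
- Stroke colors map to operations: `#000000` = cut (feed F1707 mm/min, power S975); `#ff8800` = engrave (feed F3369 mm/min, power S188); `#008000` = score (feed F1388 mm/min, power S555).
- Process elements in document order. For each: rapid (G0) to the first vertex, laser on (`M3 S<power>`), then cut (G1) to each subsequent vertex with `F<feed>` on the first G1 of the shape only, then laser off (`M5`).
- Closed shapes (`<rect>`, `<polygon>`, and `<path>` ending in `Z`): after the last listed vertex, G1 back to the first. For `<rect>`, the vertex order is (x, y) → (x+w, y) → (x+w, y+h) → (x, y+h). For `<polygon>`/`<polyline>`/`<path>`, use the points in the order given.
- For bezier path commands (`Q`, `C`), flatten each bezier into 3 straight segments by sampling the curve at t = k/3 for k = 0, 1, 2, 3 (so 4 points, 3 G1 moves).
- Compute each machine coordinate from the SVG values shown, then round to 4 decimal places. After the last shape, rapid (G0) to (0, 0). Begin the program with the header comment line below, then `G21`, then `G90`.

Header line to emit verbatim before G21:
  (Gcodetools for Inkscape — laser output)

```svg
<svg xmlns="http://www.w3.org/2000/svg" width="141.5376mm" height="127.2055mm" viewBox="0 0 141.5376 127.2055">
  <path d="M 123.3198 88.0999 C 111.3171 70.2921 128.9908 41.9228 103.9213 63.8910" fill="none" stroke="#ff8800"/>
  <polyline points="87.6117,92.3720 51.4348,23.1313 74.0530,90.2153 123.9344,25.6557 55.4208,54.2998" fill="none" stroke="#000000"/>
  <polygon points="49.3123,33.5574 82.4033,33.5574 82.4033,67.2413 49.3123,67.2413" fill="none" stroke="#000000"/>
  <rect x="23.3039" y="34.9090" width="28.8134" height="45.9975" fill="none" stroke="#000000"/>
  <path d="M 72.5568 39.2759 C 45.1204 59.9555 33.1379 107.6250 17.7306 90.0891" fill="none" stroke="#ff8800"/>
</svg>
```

(Gcodetools for Inkscape — laser output)
G21
G90
G0 X123.3198 Y39.1056
M3 S188
G1 X118.5270 Y58.1784 F3369
G1 X117.4253 Y70.7591
G1 X103.9213 Y63.3145
M5
G0 X87.6117 Y34.8335
M3 S975
G1 X51.4348 Y104.0742 F1707
G1 X74.0530 Y36.9902
G1 X123.9344 Y101.5498
G1 X55.4208 Y72.9057
M5
G0 X49.3123 Y93.6481
M3 S975
G1 X82.4033 Y93.6481 F1707
G1 X82.4033 Y59.9642
G1 X49.3123 Y59.9642
G1 X49.3123 Y93.6481
M5
G0 X23.3039 Y92.2965
M3 S975
G1 X52.1173 Y92.2965 F1707
G1 X52.1173 Y46.2990
G1 X23.3039 Y46.2990
G1 X23.3039 Y92.2965
M5
G0 X72.5568 Y87.9296
M3 S188
G1 X49.5725 Y61.6680 F3369
G1 X32.6955 Y37.9010
G1 X17.7306 Y37.1164
M5
G0 X0.0000 Y0.0000

viewBox `0 0 141.5376 127.2055` with mm width/height → 1 unit = 1 mm. Flip: y_m = 127.2055 − y_svg.

**Shape 1** — `<path>` cubic bezier, stroke `#ff8800` → engrave (S188, F3369). Control points (SVG): P0=(123.3198,88.0999), P1=(111.3171,70.2921), P2=(128.9908,41.9228), P3=(103.9213,63.8910); sampled at t=k/3. Machine vertices: (123.3198,39.1056) → (118.5270,58.1784) → (117.4253,70.7591) → (103.9213,63.3145). Open path.

**Shape 2** — `<polyline>` open polyline, stroke `#000000` → cut (S975, F1707). Machine vertices: (87.6117,34.8335) → (51.4348,104.0742) → (74.0530,36.9902) → (123.9344,101.5498) → (55.4208,72.9057). Open path.

**Shape 3** — `<polygon>` rectangle, stroke `#000000` → cut (S975, F1707). Machine vertices: (49.3123,93.6481) → (82.4033,93.6481) → (82.4033,59.9642) → (49.3123,59.9642) → (49.3123,93.6481). Closed: final G1 returns to the first vertex.

**Shape 4** — `<rect>` rectangle, stroke `#000000` → cut (S975, F1707). Machine vertices: (23.3039,92.2965) → (52.1173,92.2965) → (52.1173,46.2990) → (23.3039,46.2990) → (23.3039,92.2965). Closed: final G1 returns to the first vertex.

**Shape 5** — `<path>` cubic bezier, stroke `#ff8800` → engrave (S188, F3369). Control points (SVG): P0=(72.5568,39.2759), P1=(45.1204,59.9555), P2=(33.1379,107.6250), P3=(17.7306,90.0891); sampled at t=k/3. Machine vertices: (72.5568,87.9296) → (49.5725,61.6680) → (32.6955,37.9010) → (17.7306,37.1164). Open path.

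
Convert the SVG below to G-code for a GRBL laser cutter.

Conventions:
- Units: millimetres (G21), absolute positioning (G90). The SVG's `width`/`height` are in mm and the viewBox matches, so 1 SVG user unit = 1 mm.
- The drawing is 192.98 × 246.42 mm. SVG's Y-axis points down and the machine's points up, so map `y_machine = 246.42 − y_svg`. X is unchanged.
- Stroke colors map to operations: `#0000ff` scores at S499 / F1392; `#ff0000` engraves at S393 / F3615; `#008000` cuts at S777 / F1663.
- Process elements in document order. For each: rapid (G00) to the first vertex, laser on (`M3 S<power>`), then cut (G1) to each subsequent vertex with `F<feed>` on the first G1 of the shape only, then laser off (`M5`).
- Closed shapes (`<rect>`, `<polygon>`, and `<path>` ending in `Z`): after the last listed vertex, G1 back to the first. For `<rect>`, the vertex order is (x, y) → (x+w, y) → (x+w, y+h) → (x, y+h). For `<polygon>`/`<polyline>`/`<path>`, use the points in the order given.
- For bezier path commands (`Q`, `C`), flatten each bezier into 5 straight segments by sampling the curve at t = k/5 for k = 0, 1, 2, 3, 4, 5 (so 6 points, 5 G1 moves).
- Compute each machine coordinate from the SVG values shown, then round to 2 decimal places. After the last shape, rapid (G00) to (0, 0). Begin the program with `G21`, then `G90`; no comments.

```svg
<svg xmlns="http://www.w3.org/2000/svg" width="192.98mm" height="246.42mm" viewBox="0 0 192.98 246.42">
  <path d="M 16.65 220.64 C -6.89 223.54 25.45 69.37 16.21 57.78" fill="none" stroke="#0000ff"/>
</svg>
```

G21
G90
G00 X16.65 Y25.78
M3 S499
G1 X8.45 Y40.49 F1392
G1 X8.99 Y78.52
G1 X13.58 Y125.47
G1 X17.54 Y166.97
G1 X16.21 Y188.64
M5
G00 X0.00 Y0.00

viewBox `0 0 192.98 246.42` with mm width/height → 1 unit = 1 mm. Flip: y_m = 246.42 − y_svg.

**Shape 1** — `<path>` cubic bezier, stroke `#0000ff` → score (S499, F1392). Control points (SVG): P0=(16.65,220.64), P1=(-6.89,223.54), P2=(25.45,69.37), P3=(16.21,57.78); sampled at t=k/5. Machine vertices: (16.65,25.78) → (8.45,40.49) → (8.99,78.52) → (13.58,125.47) → (17.54,166.97) → (16.21,188.64). Open path.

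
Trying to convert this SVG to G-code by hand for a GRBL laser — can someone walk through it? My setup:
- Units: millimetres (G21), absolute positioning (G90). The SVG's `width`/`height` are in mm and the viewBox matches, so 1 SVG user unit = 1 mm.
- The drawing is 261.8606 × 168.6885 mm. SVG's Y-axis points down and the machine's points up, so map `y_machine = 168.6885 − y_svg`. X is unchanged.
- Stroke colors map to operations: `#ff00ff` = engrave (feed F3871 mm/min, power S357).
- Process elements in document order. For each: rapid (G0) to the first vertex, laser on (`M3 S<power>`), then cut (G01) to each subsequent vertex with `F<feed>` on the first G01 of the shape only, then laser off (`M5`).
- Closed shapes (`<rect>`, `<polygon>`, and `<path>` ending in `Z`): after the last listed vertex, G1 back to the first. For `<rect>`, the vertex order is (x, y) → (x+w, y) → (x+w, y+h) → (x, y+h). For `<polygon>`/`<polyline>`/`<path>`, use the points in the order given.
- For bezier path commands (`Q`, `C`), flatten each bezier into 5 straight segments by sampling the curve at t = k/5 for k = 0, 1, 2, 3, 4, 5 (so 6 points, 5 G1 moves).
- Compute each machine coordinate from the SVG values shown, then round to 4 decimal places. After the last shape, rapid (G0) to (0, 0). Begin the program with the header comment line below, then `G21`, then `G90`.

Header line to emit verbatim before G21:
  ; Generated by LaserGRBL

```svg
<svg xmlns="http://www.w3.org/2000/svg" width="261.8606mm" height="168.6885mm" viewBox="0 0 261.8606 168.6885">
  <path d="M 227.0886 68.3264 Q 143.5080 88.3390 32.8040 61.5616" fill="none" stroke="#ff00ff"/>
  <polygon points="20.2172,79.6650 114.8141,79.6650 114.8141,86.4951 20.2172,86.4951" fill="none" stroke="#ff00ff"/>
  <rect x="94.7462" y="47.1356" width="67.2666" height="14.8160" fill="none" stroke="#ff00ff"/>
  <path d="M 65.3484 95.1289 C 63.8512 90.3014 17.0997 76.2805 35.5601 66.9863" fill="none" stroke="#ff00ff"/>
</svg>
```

viewBox `0 0 261.8606 168.6885` with mm width/height → 1 unit = 1 mm. Flip: y_m = 168.6885 − y_svg.

**Shape 1** — `<path>` quadratic bezier, stroke `#ff00ff` → engrave (S357, F3871). Control points (SVG): P0=(227.0886,68.3264), P1=(143.5080,88.3390), P2=(32.8040,61.5616); sampled at t=k/5. Machine vertices: (227.0886,100.3621) → (192.5714,94.2287) → (155.8844,91.8384) → (117.0275,93.1914) → (76.0007,98.2875) → (32.8040,107.1269). Open path.

**Shape 2** — `<polygon>` rectangle, stroke `#ff00ff` → engrave (S357, F3871). Machine vertices: (20.2172,89.0235) → (114.8141,89.0235) → (114.8141,82.1934) → (20.2172,82.1934) → (20.2172,89.0235). Closed: final G1 returns to the first vertex.

**Shape 3** — `<rect>` rectangle, stroke `#ff00ff` → engrave (S357, F3871). Machine vertices: (94.7462,121.5529) → (162.0128,121.5529) → (162.0128,106.7369) → (94.7462,106.7369) → (94.7462,121.5529). Closed: final G1 returns to the first vertex.

**Shape 4** — `<path>` cubic bezier, stroke `#ff00ff` → engrave (S357, F3871). Control points (SVG): P0=(65.3484,95.1289), P1=(63.8512,90.3014), P2=(17.0997,76.2805), P3=(35.5601,66.9863); sampled at t=k/5. Machine vertices: (65.3484,73.5596) → (59.9033,77.4479) → (48.8995,82.8745) → (37.6395,89.1712) → (31.4256,95.6698) → (35.5601,101.7022). Open path.

; Generated by LaserGRBL
G21
G90
G0 X227.0886 Y100.3621
M3 S357
G01 X192.5714 Y94.2287 F3871
G01 X155.8844 Y91.8384
G01 X117.0275 Y93.1914
G01 X76.0007 Y98.2875
G01 X32.8040 Y107.1269
M5
G0 X20.2172 Y89.0235
M3 S357
G01 X114.8141 Y89.0235 F3871
G01 X114.8141 Y82.1934
G01 X20.2172 Y82.1934
G01 X20.2172 Y89.0235
M5
G0 X94.7462 Y121.5529
M3 S357
G01 X162.0128 Y121.5529 F3871
G01 X162.0128 Y106.7369
G01 X94.7462 Y106.7369
G01 X94.7462 Y121.5529
M5
G0 X65.3484 Y73.5596
M3 S357
G01 X59.9033 Y77.4479 F3871
G01 X48.8995 Y82.8745
G01 X37.6395 Y89.1712
G01 X31.4256 Y95.6698
G01 X35.5601 Y101.7022
M5
G0 X0.0000 Y0.0000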